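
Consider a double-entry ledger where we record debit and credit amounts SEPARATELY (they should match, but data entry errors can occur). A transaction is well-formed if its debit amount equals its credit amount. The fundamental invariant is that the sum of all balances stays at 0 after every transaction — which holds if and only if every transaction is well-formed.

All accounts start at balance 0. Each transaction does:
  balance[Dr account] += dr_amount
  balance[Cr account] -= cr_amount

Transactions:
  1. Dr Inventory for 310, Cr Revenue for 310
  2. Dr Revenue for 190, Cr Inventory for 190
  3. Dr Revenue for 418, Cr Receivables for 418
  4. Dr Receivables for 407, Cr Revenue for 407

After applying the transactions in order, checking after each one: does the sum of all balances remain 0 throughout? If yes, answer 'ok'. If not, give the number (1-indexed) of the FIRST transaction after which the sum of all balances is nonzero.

Answer: ok

Derivation:
After txn 1: dr=310 cr=310 sum_balances=0
After txn 2: dr=190 cr=190 sum_balances=0
After txn 3: dr=418 cr=418 sum_balances=0
After txn 4: dr=407 cr=407 sum_balances=0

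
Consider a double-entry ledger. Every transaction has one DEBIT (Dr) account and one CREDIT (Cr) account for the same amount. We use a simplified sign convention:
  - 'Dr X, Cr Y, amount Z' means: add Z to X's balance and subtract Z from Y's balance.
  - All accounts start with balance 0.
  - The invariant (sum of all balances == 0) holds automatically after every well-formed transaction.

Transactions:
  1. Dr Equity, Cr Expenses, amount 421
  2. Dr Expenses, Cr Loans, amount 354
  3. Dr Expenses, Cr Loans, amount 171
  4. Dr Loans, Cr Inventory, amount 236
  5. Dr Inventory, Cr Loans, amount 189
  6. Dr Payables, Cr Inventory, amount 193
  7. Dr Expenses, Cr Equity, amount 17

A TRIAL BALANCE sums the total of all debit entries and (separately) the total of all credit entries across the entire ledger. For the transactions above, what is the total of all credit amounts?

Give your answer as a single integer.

Answer: 1581

Derivation:
Txn 1: credit+=421
Txn 2: credit+=354
Txn 3: credit+=171
Txn 4: credit+=236
Txn 5: credit+=189
Txn 6: credit+=193
Txn 7: credit+=17
Total credits = 1581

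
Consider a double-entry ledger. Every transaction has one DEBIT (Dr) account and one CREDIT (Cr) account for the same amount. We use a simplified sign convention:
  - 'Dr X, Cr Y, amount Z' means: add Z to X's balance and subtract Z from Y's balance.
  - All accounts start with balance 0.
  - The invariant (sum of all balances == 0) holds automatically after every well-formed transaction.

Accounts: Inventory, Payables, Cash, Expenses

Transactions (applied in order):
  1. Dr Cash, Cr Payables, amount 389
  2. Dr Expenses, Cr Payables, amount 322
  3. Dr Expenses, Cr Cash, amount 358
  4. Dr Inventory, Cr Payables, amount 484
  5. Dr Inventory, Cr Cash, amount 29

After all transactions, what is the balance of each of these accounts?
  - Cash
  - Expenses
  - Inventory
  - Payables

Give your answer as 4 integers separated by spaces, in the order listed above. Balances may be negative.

After txn 1 (Dr Cash, Cr Payables, amount 389): Cash=389 Payables=-389
After txn 2 (Dr Expenses, Cr Payables, amount 322): Cash=389 Expenses=322 Payables=-711
After txn 3 (Dr Expenses, Cr Cash, amount 358): Cash=31 Expenses=680 Payables=-711
After txn 4 (Dr Inventory, Cr Payables, amount 484): Cash=31 Expenses=680 Inventory=484 Payables=-1195
After txn 5 (Dr Inventory, Cr Cash, amount 29): Cash=2 Expenses=680 Inventory=513 Payables=-1195

Answer: 2 680 513 -1195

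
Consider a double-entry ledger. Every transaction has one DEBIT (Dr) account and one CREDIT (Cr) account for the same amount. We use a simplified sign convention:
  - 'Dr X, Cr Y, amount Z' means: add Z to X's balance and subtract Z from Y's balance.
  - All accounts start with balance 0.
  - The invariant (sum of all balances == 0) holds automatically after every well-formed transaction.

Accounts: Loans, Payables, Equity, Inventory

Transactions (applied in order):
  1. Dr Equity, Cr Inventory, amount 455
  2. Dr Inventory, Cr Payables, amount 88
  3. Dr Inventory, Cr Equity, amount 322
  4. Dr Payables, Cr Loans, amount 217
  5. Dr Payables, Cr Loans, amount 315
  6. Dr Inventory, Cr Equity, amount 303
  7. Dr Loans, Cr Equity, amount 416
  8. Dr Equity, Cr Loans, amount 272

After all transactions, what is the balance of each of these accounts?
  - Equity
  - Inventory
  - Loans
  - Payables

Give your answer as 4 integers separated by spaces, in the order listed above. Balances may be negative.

After txn 1 (Dr Equity, Cr Inventory, amount 455): Equity=455 Inventory=-455
After txn 2 (Dr Inventory, Cr Payables, amount 88): Equity=455 Inventory=-367 Payables=-88
After txn 3 (Dr Inventory, Cr Equity, amount 322): Equity=133 Inventory=-45 Payables=-88
After txn 4 (Dr Payables, Cr Loans, amount 217): Equity=133 Inventory=-45 Loans=-217 Payables=129
After txn 5 (Dr Payables, Cr Loans, amount 315): Equity=133 Inventory=-45 Loans=-532 Payables=444
After txn 6 (Dr Inventory, Cr Equity, amount 303): Equity=-170 Inventory=258 Loans=-532 Payables=444
After txn 7 (Dr Loans, Cr Equity, amount 416): Equity=-586 Inventory=258 Loans=-116 Payables=444
After txn 8 (Dr Equity, Cr Loans, amount 272): Equity=-314 Inventory=258 Loans=-388 Payables=444

Answer: -314 258 -388 444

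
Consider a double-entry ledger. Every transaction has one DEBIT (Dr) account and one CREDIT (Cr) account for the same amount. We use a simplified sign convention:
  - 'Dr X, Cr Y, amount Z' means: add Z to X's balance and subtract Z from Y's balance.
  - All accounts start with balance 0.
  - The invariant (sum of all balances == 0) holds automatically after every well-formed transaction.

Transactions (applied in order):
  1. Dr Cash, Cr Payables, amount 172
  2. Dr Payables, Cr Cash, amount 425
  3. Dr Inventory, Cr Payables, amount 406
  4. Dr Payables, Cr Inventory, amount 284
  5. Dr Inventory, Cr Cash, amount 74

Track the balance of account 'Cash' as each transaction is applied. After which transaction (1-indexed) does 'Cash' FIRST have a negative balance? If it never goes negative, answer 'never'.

Answer: 2

Derivation:
After txn 1: Cash=172
After txn 2: Cash=-253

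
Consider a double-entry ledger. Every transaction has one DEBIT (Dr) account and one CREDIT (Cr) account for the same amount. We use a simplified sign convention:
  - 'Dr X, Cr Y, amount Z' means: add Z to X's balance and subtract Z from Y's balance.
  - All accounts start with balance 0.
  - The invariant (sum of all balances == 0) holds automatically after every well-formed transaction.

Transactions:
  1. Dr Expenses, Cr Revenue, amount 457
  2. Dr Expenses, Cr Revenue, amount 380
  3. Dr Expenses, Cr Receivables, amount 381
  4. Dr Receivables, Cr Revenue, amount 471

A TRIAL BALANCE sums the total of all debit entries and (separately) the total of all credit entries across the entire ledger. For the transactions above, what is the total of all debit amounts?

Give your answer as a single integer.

Txn 1: debit+=457
Txn 2: debit+=380
Txn 3: debit+=381
Txn 4: debit+=471
Total debits = 1689

Answer: 1689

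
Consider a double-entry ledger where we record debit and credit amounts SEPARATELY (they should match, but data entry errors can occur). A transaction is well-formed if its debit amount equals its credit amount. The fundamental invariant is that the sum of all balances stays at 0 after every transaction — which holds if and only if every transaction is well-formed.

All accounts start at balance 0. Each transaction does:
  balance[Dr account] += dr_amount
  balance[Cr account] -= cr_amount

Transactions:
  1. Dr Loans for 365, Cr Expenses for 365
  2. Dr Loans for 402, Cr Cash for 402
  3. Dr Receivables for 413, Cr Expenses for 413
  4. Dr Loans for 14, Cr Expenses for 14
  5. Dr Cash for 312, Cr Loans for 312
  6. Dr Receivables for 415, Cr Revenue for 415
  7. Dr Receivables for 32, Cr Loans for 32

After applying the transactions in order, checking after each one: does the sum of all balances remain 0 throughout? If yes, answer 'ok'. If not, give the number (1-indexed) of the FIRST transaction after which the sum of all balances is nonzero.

After txn 1: dr=365 cr=365 sum_balances=0
After txn 2: dr=402 cr=402 sum_balances=0
After txn 3: dr=413 cr=413 sum_balances=0
After txn 4: dr=14 cr=14 sum_balances=0
After txn 5: dr=312 cr=312 sum_balances=0
After txn 6: dr=415 cr=415 sum_balances=0
After txn 7: dr=32 cr=32 sum_balances=0

Answer: ok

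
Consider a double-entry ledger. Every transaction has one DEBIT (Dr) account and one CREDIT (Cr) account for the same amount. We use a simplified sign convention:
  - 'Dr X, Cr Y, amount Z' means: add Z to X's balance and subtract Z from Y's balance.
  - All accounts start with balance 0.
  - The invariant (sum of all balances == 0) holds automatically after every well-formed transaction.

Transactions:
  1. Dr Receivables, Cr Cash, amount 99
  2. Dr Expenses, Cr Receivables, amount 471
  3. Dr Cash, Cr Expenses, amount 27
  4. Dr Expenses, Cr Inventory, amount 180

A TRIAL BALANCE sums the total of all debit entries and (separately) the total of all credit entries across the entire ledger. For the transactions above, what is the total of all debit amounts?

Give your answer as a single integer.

Answer: 777

Derivation:
Txn 1: debit+=99
Txn 2: debit+=471
Txn 3: debit+=27
Txn 4: debit+=180
Total debits = 777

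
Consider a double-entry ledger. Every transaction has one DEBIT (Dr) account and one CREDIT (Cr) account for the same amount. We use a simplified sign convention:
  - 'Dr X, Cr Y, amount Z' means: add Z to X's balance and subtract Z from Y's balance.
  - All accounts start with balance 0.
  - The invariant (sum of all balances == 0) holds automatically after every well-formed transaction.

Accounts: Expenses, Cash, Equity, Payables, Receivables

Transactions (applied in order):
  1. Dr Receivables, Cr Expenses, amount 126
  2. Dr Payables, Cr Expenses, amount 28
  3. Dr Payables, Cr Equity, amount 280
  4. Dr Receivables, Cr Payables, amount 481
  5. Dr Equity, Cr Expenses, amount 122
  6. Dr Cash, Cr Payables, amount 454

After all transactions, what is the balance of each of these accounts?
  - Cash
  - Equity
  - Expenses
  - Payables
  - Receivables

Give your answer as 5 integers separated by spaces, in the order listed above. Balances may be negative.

After txn 1 (Dr Receivables, Cr Expenses, amount 126): Expenses=-126 Receivables=126
After txn 2 (Dr Payables, Cr Expenses, amount 28): Expenses=-154 Payables=28 Receivables=126
After txn 3 (Dr Payables, Cr Equity, amount 280): Equity=-280 Expenses=-154 Payables=308 Receivables=126
After txn 4 (Dr Receivables, Cr Payables, amount 481): Equity=-280 Expenses=-154 Payables=-173 Receivables=607
After txn 5 (Dr Equity, Cr Expenses, amount 122): Equity=-158 Expenses=-276 Payables=-173 Receivables=607
After txn 6 (Dr Cash, Cr Payables, amount 454): Cash=454 Equity=-158 Expenses=-276 Payables=-627 Receivables=607

Answer: 454 -158 -276 -627 607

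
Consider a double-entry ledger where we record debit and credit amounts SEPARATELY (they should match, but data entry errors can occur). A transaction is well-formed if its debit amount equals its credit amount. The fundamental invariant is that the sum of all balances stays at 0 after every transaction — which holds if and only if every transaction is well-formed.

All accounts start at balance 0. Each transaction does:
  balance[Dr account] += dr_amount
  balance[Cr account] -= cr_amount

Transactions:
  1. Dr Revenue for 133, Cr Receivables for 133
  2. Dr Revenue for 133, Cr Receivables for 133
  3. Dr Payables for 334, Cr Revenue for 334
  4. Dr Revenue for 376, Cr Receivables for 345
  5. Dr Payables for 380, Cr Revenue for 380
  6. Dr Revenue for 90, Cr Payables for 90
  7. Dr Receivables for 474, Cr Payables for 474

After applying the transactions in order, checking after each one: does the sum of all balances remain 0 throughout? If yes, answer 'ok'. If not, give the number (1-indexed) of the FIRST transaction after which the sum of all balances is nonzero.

Answer: 4

Derivation:
After txn 1: dr=133 cr=133 sum_balances=0
After txn 2: dr=133 cr=133 sum_balances=0
After txn 3: dr=334 cr=334 sum_balances=0
After txn 4: dr=376 cr=345 sum_balances=31
After txn 5: dr=380 cr=380 sum_balances=31
After txn 6: dr=90 cr=90 sum_balances=31
After txn 7: dr=474 cr=474 sum_balances=31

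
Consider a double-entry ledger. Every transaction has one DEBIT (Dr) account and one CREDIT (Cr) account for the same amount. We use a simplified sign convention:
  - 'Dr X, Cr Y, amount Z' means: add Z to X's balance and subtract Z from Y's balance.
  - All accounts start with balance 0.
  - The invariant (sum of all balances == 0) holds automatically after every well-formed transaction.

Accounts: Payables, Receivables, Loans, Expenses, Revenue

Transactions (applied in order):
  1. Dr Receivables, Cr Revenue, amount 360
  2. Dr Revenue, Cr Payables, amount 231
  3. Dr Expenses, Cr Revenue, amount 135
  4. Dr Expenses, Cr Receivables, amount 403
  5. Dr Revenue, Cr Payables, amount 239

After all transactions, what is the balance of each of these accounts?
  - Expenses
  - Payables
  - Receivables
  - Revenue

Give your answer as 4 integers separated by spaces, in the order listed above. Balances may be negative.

Answer: 538 -470 -43 -25

Derivation:
After txn 1 (Dr Receivables, Cr Revenue, amount 360): Receivables=360 Revenue=-360
After txn 2 (Dr Revenue, Cr Payables, amount 231): Payables=-231 Receivables=360 Revenue=-129
After txn 3 (Dr Expenses, Cr Revenue, amount 135): Expenses=135 Payables=-231 Receivables=360 Revenue=-264
After txn 4 (Dr Expenses, Cr Receivables, amount 403): Expenses=538 Payables=-231 Receivables=-43 Revenue=-264
After txn 5 (Dr Revenue, Cr Payables, amount 239): Expenses=538 Payables=-470 Receivables=-43 Revenue=-25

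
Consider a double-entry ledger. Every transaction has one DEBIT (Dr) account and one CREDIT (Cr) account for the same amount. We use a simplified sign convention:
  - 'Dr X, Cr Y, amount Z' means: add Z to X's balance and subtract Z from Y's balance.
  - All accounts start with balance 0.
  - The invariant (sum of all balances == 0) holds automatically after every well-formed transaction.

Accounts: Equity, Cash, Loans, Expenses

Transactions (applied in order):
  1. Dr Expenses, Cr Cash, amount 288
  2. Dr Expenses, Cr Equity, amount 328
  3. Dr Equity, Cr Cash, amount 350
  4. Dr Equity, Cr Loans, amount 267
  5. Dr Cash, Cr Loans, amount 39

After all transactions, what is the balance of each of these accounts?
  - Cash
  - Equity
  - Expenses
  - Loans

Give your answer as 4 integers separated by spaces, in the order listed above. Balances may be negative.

Answer: -599 289 616 -306

Derivation:
After txn 1 (Dr Expenses, Cr Cash, amount 288): Cash=-288 Expenses=288
After txn 2 (Dr Expenses, Cr Equity, amount 328): Cash=-288 Equity=-328 Expenses=616
After txn 3 (Dr Equity, Cr Cash, amount 350): Cash=-638 Equity=22 Expenses=616
After txn 4 (Dr Equity, Cr Loans, amount 267): Cash=-638 Equity=289 Expenses=616 Loans=-267
After txn 5 (Dr Cash, Cr Loans, amount 39): Cash=-599 Equity=289 Expenses=616 Loans=-306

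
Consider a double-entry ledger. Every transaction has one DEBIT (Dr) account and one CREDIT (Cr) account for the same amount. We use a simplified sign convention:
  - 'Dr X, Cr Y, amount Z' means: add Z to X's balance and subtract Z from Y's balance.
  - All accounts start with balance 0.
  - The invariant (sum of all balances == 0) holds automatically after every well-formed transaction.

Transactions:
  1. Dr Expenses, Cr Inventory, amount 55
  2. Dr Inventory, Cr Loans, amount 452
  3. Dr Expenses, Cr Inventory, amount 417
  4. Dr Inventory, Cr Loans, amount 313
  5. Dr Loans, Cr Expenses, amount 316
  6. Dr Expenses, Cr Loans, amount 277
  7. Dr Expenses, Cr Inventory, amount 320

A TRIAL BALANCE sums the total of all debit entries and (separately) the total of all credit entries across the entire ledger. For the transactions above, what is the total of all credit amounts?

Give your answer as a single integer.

Answer: 2150

Derivation:
Txn 1: credit+=55
Txn 2: credit+=452
Txn 3: credit+=417
Txn 4: credit+=313
Txn 5: credit+=316
Txn 6: credit+=277
Txn 7: credit+=320
Total credits = 2150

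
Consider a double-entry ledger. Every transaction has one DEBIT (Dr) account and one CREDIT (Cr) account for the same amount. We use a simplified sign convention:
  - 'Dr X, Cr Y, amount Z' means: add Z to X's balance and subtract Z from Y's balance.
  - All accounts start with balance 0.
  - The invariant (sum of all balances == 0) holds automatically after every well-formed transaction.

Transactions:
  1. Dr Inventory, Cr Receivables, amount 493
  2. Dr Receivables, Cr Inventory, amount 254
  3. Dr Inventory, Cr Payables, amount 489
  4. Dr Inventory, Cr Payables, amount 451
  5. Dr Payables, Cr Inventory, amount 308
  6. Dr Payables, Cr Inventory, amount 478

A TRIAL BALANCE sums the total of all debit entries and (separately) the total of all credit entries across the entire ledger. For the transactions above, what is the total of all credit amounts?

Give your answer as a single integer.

Txn 1: credit+=493
Txn 2: credit+=254
Txn 3: credit+=489
Txn 4: credit+=451
Txn 5: credit+=308
Txn 6: credit+=478
Total credits = 2473

Answer: 2473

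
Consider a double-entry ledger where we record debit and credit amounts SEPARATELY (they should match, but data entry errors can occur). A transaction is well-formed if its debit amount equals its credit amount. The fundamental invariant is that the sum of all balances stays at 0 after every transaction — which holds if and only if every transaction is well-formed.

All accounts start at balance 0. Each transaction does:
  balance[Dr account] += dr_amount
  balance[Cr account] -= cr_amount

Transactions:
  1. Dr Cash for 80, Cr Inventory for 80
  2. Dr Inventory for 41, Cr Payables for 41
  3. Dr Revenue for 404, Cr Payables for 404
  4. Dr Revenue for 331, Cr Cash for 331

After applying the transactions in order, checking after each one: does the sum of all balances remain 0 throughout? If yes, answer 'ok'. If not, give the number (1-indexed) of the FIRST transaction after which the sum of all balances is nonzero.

After txn 1: dr=80 cr=80 sum_balances=0
After txn 2: dr=41 cr=41 sum_balances=0
After txn 3: dr=404 cr=404 sum_balances=0
After txn 4: dr=331 cr=331 sum_balances=0

Answer: ok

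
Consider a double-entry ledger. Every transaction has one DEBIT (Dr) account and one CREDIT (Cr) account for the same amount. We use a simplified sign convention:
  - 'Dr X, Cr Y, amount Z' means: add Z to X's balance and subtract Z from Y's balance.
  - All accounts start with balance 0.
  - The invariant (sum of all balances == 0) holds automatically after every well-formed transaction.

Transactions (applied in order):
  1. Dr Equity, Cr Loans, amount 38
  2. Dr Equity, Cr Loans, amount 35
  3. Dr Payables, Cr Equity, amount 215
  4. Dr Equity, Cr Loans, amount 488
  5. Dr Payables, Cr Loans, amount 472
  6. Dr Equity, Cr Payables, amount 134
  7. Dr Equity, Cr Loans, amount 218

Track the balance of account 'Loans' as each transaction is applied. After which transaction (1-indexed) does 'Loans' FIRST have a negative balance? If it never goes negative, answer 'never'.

After txn 1: Loans=-38

Answer: 1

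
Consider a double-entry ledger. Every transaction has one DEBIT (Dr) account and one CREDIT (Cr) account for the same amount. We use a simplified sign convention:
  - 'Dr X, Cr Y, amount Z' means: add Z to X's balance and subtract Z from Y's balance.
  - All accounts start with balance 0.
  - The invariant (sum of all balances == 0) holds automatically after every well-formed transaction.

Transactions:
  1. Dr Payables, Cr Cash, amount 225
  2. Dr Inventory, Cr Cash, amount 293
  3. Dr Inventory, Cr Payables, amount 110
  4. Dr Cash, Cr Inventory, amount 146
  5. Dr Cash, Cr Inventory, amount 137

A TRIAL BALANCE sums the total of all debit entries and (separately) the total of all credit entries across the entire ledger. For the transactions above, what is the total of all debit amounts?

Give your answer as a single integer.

Answer: 911

Derivation:
Txn 1: debit+=225
Txn 2: debit+=293
Txn 3: debit+=110
Txn 4: debit+=146
Txn 5: debit+=137
Total debits = 911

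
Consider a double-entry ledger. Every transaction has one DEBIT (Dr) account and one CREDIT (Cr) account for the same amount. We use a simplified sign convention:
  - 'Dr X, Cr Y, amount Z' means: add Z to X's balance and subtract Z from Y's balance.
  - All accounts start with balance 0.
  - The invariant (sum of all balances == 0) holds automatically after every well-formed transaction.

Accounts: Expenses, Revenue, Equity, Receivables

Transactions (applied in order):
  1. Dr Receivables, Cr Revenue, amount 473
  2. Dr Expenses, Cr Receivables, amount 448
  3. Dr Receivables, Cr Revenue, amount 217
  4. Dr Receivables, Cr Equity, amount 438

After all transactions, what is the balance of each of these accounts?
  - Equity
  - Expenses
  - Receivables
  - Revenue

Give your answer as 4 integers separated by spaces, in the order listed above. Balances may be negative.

Answer: -438 448 680 -690

Derivation:
After txn 1 (Dr Receivables, Cr Revenue, amount 473): Receivables=473 Revenue=-473
After txn 2 (Dr Expenses, Cr Receivables, amount 448): Expenses=448 Receivables=25 Revenue=-473
After txn 3 (Dr Receivables, Cr Revenue, amount 217): Expenses=448 Receivables=242 Revenue=-690
After txn 4 (Dr Receivables, Cr Equity, amount 438): Equity=-438 Expenses=448 Receivables=680 Revenue=-690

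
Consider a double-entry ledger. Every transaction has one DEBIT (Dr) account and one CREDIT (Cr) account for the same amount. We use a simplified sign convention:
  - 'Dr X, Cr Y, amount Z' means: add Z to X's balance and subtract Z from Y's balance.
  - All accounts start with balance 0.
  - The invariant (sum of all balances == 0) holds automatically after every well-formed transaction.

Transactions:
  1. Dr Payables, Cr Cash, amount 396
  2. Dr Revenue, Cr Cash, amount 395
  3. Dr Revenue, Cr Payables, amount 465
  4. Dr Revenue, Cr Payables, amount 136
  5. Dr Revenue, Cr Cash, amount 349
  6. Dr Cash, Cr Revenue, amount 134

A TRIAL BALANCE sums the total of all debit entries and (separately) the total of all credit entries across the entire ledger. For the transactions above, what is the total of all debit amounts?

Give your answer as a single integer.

Txn 1: debit+=396
Txn 2: debit+=395
Txn 3: debit+=465
Txn 4: debit+=136
Txn 5: debit+=349
Txn 6: debit+=134
Total debits = 1875

Answer: 1875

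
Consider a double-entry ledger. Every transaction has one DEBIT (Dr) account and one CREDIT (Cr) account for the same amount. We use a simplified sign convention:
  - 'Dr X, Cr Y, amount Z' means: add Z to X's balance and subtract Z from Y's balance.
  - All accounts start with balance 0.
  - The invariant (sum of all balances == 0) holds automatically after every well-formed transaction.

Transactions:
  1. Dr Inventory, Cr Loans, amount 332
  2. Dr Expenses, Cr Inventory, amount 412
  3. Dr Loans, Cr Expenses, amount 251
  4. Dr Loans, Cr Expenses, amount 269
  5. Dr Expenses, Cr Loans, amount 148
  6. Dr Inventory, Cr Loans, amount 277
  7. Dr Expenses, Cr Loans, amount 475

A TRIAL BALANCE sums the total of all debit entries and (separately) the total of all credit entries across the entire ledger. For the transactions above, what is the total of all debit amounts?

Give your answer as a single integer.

Answer: 2164

Derivation:
Txn 1: debit+=332
Txn 2: debit+=412
Txn 3: debit+=251
Txn 4: debit+=269
Txn 5: debit+=148
Txn 6: debit+=277
Txn 7: debit+=475
Total debits = 2164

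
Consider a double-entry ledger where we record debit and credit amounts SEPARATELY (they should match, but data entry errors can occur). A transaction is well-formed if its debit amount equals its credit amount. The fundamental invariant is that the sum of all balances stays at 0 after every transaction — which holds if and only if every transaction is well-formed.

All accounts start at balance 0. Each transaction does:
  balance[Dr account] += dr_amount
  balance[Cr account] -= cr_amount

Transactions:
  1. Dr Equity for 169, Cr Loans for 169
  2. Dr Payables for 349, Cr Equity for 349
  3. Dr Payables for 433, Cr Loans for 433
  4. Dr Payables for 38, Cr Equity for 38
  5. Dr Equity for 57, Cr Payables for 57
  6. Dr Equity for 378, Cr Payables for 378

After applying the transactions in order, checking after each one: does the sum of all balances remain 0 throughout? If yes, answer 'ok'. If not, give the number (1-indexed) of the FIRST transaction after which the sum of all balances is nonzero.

After txn 1: dr=169 cr=169 sum_balances=0
After txn 2: dr=349 cr=349 sum_balances=0
After txn 3: dr=433 cr=433 sum_balances=0
After txn 4: dr=38 cr=38 sum_balances=0
After txn 5: dr=57 cr=57 sum_balances=0
After txn 6: dr=378 cr=378 sum_balances=0

Answer: ok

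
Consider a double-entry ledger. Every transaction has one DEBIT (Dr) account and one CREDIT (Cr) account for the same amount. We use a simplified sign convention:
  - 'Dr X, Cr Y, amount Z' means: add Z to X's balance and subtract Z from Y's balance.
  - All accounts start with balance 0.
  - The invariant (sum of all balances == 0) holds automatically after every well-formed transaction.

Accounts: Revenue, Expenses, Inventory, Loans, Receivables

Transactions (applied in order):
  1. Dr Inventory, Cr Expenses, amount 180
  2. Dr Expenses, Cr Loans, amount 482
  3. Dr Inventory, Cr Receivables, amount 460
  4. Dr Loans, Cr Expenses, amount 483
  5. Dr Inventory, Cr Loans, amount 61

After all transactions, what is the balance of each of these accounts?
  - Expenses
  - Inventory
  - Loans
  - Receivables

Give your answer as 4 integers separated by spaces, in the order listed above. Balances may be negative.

After txn 1 (Dr Inventory, Cr Expenses, amount 180): Expenses=-180 Inventory=180
After txn 2 (Dr Expenses, Cr Loans, amount 482): Expenses=302 Inventory=180 Loans=-482
After txn 3 (Dr Inventory, Cr Receivables, amount 460): Expenses=302 Inventory=640 Loans=-482 Receivables=-460
After txn 4 (Dr Loans, Cr Expenses, amount 483): Expenses=-181 Inventory=640 Loans=1 Receivables=-460
After txn 5 (Dr Inventory, Cr Loans, amount 61): Expenses=-181 Inventory=701 Loans=-60 Receivables=-460

Answer: -181 701 -60 -460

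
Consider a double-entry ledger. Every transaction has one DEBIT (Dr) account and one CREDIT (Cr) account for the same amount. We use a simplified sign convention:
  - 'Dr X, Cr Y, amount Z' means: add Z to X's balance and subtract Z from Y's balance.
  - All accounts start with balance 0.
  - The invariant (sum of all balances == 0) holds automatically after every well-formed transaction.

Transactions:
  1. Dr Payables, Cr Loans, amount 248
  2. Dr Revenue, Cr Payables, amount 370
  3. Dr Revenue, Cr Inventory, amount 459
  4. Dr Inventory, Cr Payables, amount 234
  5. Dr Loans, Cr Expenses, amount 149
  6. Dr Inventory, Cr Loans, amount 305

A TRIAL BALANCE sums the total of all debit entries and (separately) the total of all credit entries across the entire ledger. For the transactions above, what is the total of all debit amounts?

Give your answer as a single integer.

Txn 1: debit+=248
Txn 2: debit+=370
Txn 3: debit+=459
Txn 4: debit+=234
Txn 5: debit+=149
Txn 6: debit+=305
Total debits = 1765

Answer: 1765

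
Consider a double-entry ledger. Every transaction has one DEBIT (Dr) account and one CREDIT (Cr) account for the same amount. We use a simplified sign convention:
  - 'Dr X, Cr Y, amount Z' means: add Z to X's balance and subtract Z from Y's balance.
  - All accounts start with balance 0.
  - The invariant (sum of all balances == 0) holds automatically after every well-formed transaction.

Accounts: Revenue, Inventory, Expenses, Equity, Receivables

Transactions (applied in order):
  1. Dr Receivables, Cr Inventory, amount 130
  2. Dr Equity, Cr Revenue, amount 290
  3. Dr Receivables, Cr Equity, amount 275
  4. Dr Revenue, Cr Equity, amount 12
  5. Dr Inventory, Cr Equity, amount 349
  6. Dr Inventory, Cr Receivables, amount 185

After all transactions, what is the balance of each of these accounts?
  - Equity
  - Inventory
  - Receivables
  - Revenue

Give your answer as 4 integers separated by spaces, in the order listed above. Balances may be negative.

Answer: -346 404 220 -278

Derivation:
After txn 1 (Dr Receivables, Cr Inventory, amount 130): Inventory=-130 Receivables=130
After txn 2 (Dr Equity, Cr Revenue, amount 290): Equity=290 Inventory=-130 Receivables=130 Revenue=-290
After txn 3 (Dr Receivables, Cr Equity, amount 275): Equity=15 Inventory=-130 Receivables=405 Revenue=-290
After txn 4 (Dr Revenue, Cr Equity, amount 12): Equity=3 Inventory=-130 Receivables=405 Revenue=-278
After txn 5 (Dr Inventory, Cr Equity, amount 349): Equity=-346 Inventory=219 Receivables=405 Revenue=-278
After txn 6 (Dr Inventory, Cr Receivables, amount 185): Equity=-346 Inventory=404 Receivables=220 Revenue=-278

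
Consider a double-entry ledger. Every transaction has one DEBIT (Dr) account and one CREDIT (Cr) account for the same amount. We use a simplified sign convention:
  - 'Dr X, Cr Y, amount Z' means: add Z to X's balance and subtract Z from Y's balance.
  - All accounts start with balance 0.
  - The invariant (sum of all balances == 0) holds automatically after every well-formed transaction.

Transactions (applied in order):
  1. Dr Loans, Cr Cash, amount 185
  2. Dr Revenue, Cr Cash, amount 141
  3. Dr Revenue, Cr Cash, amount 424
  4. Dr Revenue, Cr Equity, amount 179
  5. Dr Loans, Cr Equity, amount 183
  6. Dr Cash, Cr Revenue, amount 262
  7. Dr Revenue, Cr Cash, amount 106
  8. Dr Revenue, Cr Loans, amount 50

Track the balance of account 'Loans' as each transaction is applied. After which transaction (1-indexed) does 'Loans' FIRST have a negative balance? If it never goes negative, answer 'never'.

After txn 1: Loans=185
After txn 2: Loans=185
After txn 3: Loans=185
After txn 4: Loans=185
After txn 5: Loans=368
After txn 6: Loans=368
After txn 7: Loans=368
After txn 8: Loans=318

Answer: never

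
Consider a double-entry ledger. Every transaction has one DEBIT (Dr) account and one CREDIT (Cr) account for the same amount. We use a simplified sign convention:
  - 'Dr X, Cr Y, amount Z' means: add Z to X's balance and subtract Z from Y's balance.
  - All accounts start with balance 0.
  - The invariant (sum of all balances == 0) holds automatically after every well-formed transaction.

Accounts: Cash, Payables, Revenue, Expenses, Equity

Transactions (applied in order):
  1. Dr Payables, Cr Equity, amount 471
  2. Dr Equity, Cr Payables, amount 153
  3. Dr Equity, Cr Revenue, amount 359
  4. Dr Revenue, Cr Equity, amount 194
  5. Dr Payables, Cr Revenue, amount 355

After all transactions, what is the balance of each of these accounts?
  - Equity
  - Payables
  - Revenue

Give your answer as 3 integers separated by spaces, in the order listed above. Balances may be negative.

Answer: -153 673 -520

Derivation:
After txn 1 (Dr Payables, Cr Equity, amount 471): Equity=-471 Payables=471
After txn 2 (Dr Equity, Cr Payables, amount 153): Equity=-318 Payables=318
After txn 3 (Dr Equity, Cr Revenue, amount 359): Equity=41 Payables=318 Revenue=-359
After txn 4 (Dr Revenue, Cr Equity, amount 194): Equity=-153 Payables=318 Revenue=-165
After txn 5 (Dr Payables, Cr Revenue, amount 355): Equity=-153 Payables=673 Revenue=-520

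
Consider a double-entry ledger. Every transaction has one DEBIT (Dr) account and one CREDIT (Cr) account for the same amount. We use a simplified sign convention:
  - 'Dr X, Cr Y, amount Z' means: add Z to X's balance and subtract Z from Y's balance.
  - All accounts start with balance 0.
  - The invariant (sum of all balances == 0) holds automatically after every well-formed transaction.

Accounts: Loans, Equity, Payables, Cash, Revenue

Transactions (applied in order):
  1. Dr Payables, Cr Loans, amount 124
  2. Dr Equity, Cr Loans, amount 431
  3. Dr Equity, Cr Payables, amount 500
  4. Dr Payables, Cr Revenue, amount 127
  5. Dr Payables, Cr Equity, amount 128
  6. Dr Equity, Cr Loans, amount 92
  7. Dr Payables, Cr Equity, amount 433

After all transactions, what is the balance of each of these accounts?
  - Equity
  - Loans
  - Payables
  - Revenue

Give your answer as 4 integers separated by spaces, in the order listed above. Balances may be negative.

After txn 1 (Dr Payables, Cr Loans, amount 124): Loans=-124 Payables=124
After txn 2 (Dr Equity, Cr Loans, amount 431): Equity=431 Loans=-555 Payables=124
After txn 3 (Dr Equity, Cr Payables, amount 500): Equity=931 Loans=-555 Payables=-376
After txn 4 (Dr Payables, Cr Revenue, amount 127): Equity=931 Loans=-555 Payables=-249 Revenue=-127
After txn 5 (Dr Payables, Cr Equity, amount 128): Equity=803 Loans=-555 Payables=-121 Revenue=-127
After txn 6 (Dr Equity, Cr Loans, amount 92): Equity=895 Loans=-647 Payables=-121 Revenue=-127
After txn 7 (Dr Payables, Cr Equity, amount 433): Equity=462 Loans=-647 Payables=312 Revenue=-127

Answer: 462 -647 312 -127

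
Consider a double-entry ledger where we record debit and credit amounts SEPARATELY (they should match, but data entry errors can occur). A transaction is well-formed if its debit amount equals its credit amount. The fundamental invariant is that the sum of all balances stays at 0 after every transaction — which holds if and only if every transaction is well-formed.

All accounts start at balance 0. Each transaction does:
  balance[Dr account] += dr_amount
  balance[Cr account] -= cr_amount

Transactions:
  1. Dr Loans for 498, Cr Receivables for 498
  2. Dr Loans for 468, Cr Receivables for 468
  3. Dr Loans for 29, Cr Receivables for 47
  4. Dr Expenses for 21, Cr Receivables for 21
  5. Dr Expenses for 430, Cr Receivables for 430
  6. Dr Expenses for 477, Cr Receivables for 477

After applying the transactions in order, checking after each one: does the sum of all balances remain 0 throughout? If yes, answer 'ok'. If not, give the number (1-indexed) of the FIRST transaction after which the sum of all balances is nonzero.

After txn 1: dr=498 cr=498 sum_balances=0
After txn 2: dr=468 cr=468 sum_balances=0
After txn 3: dr=29 cr=47 sum_balances=-18
After txn 4: dr=21 cr=21 sum_balances=-18
After txn 5: dr=430 cr=430 sum_balances=-18
After txn 6: dr=477 cr=477 sum_balances=-18

Answer: 3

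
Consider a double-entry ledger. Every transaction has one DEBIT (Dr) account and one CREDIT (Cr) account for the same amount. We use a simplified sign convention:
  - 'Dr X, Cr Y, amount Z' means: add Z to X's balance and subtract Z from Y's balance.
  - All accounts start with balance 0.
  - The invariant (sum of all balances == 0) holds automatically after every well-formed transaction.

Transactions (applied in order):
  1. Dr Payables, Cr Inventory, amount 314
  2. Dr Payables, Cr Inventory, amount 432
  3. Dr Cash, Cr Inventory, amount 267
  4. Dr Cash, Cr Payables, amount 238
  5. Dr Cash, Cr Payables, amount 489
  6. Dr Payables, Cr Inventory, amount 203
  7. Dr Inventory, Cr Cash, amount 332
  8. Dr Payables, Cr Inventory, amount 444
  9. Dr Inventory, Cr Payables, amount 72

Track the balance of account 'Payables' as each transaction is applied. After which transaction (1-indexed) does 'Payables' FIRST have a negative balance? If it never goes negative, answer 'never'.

Answer: never

Derivation:
After txn 1: Payables=314
After txn 2: Payables=746
After txn 3: Payables=746
After txn 4: Payables=508
After txn 5: Payables=19
After txn 6: Payables=222
After txn 7: Payables=222
After txn 8: Payables=666
After txn 9: Payables=594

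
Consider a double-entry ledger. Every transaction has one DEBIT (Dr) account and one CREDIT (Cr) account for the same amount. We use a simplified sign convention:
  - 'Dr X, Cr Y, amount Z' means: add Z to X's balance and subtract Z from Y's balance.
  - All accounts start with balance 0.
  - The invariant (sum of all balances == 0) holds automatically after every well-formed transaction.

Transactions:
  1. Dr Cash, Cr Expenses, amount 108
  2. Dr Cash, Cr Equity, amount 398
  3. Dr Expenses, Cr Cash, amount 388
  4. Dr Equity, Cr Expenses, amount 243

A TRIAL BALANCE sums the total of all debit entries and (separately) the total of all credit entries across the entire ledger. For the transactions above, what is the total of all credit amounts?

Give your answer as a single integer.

Txn 1: credit+=108
Txn 2: credit+=398
Txn 3: credit+=388
Txn 4: credit+=243
Total credits = 1137

Answer: 1137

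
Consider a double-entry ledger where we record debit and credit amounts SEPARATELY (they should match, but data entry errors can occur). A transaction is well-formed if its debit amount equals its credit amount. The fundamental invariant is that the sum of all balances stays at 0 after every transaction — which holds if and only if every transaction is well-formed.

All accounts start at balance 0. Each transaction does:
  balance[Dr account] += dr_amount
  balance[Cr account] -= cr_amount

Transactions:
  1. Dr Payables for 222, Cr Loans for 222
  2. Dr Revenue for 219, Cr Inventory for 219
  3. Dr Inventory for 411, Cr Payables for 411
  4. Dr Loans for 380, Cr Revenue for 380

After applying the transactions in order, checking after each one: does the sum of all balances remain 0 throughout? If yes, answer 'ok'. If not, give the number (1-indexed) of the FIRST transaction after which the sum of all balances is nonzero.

Answer: ok

Derivation:
After txn 1: dr=222 cr=222 sum_balances=0
After txn 2: dr=219 cr=219 sum_balances=0
After txn 3: dr=411 cr=411 sum_balances=0
After txn 4: dr=380 cr=380 sum_balances=0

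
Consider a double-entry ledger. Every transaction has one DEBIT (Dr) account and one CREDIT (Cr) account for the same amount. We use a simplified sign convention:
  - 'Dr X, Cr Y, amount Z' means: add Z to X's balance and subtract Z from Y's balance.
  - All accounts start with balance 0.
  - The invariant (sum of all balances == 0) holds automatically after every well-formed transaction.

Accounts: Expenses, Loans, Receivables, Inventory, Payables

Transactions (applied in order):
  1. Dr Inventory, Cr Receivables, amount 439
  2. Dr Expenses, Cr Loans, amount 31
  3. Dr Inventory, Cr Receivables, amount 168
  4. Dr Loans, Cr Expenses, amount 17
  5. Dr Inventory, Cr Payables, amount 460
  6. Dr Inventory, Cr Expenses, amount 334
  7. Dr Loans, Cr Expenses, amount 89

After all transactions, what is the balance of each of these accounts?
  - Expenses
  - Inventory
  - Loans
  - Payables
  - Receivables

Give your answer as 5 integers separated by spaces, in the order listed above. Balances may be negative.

After txn 1 (Dr Inventory, Cr Receivables, amount 439): Inventory=439 Receivables=-439
After txn 2 (Dr Expenses, Cr Loans, amount 31): Expenses=31 Inventory=439 Loans=-31 Receivables=-439
After txn 3 (Dr Inventory, Cr Receivables, amount 168): Expenses=31 Inventory=607 Loans=-31 Receivables=-607
After txn 4 (Dr Loans, Cr Expenses, amount 17): Expenses=14 Inventory=607 Loans=-14 Receivables=-607
After txn 5 (Dr Inventory, Cr Payables, amount 460): Expenses=14 Inventory=1067 Loans=-14 Payables=-460 Receivables=-607
After txn 6 (Dr Inventory, Cr Expenses, amount 334): Expenses=-320 Inventory=1401 Loans=-14 Payables=-460 Receivables=-607
After txn 7 (Dr Loans, Cr Expenses, amount 89): Expenses=-409 Inventory=1401 Loans=75 Payables=-460 Receivables=-607

Answer: -409 1401 75 -460 -607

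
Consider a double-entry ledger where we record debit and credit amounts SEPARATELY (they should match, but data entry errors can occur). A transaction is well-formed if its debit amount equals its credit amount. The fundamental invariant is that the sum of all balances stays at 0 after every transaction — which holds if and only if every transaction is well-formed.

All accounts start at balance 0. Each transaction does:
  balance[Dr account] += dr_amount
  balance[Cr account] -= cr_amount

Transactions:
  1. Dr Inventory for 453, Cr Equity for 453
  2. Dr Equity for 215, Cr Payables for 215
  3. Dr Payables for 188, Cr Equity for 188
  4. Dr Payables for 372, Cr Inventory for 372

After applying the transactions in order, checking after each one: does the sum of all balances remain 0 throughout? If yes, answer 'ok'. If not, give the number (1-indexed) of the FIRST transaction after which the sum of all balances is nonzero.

Answer: ok

Derivation:
After txn 1: dr=453 cr=453 sum_balances=0
After txn 2: dr=215 cr=215 sum_balances=0
After txn 3: dr=188 cr=188 sum_balances=0
After txn 4: dr=372 cr=372 sum_balances=0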